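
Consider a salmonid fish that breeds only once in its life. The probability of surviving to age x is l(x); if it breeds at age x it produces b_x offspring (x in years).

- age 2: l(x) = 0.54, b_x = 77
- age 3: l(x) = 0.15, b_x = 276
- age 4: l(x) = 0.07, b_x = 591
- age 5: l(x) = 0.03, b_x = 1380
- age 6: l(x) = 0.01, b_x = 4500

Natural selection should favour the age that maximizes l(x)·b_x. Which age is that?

6

Expected offspring if breeding at age x = l(x) × b_x:
  age 2: 0.54 × 77 = 41.580
  age 3: 0.15 × 276 = 41.400
  age 4: 0.07 × 591 = 41.370
  age 5: 0.03 × 1380 = 41.400
  age 6: 0.01 × 4500 = 45.000
Maximum at age 6 (45.000).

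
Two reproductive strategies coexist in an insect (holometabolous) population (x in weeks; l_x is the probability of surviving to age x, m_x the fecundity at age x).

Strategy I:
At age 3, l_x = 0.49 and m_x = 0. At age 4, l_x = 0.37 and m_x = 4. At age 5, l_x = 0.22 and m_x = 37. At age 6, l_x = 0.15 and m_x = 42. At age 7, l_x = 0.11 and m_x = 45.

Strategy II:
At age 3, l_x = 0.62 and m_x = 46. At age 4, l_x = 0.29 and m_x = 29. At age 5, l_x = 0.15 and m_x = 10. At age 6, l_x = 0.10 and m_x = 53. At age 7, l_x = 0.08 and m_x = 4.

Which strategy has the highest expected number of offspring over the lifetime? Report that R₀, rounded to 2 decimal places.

Strategy I: R₀ = 0.49×0 + 0.37×4 + 0.22×37 + 0.15×42 + 0.11×45 = 20.8700
Strategy II: R₀ = 0.62×46 + 0.29×29 + 0.15×10 + 0.10×53 + 0.08×4 = 44.0500
Highest R₀: strategy II with 44.0500.

44.05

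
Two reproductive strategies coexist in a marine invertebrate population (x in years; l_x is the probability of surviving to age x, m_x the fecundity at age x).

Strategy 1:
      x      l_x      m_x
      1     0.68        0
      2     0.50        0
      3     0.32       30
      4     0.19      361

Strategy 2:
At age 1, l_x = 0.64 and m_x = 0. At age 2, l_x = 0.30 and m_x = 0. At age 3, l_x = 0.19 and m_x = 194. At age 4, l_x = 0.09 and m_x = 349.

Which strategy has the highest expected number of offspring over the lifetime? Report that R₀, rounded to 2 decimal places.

78.19

Strategy 1: R₀ = 0.68×0 + 0.50×0 + 0.32×30 + 0.19×361 = 78.1900
Strategy 2: R₀ = 0.64×0 + 0.30×0 + 0.19×194 + 0.09×349 = 68.2700
Highest R₀: strategy 1 with 78.1900.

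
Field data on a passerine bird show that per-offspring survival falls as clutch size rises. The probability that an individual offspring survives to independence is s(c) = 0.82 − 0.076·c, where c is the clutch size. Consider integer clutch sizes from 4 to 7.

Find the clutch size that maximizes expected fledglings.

5

Expected fledglings = c × s(c):
  c=4: 4 × 0.516 = 2.064
  c=5: 5 × 0.440 = 2.200
  c=6: 6 × 0.364 = 2.184
  c=7: 7 × 0.288 = 2.016
Maximum at c = 5 (2.200 fledglings).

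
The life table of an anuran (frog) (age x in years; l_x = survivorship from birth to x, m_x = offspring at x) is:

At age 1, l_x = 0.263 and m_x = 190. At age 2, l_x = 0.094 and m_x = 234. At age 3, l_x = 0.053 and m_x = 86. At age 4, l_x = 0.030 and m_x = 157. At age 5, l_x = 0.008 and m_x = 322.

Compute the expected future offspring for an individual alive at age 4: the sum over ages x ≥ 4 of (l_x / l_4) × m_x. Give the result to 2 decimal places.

l_4 = 0.030. Conditional survival from age 4 to x is l_x / l_4.
  x=4: (0.030/0.030) × 157 = 157.0000
  x=5: (0.008/0.030) × 322 = 85.8667
Sum = 157.0000 + 85.8667 = 242.8667

242.87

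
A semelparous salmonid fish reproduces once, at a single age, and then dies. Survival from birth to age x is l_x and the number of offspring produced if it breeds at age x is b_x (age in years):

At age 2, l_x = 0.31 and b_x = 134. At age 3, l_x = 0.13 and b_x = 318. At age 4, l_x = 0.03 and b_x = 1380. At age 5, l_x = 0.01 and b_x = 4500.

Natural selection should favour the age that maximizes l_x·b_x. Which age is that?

5

Expected offspring if breeding at age x = l_x × b_x:
  age 2: 0.31 × 134 = 41.540
  age 3: 0.13 × 318 = 41.340
  age 4: 0.03 × 1380 = 41.400
  age 5: 0.01 × 4500 = 45.000
Maximum at age 5 (45.000).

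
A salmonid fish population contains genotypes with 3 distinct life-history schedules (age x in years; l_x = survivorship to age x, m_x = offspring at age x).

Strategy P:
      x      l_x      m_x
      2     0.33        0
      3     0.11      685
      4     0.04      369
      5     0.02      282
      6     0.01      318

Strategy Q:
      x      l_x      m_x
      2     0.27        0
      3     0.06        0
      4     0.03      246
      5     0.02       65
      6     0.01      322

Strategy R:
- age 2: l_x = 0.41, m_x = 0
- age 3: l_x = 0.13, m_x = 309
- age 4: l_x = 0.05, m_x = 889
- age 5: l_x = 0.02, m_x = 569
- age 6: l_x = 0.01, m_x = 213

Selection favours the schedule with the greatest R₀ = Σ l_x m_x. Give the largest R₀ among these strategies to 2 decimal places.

Strategy P: R₀ = 0.33×0 + 0.11×685 + 0.04×369 + 0.02×282 + 0.01×318 = 98.9300
Strategy Q: R₀ = 0.27×0 + 0.06×0 + 0.03×246 + 0.02×65 + 0.01×322 = 11.9000
Strategy R: R₀ = 0.41×0 + 0.13×309 + 0.05×889 + 0.02×569 + 0.01×213 = 98.1300
Highest R₀: strategy P with 98.9300.

98.93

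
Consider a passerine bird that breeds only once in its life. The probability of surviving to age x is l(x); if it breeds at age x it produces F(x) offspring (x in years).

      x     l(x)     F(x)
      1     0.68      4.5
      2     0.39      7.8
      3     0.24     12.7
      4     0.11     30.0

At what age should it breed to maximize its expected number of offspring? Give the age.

Expected offspring if breeding at age x = l(x) × F(x):
  age 1: 0.68 × 4.5 = 3.060
  age 2: 0.39 × 7.8 = 3.042
  age 3: 0.24 × 12.7 = 3.048
  age 4: 0.11 × 30.0 = 3.300
Maximum at age 4 (3.300).

4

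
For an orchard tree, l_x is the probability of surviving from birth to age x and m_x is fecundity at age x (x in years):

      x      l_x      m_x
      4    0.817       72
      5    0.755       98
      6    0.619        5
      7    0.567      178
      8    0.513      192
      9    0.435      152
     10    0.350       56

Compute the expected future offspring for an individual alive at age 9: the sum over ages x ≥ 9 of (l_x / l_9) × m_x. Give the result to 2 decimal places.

197.06

l_9 = 0.435. Conditional survival from age 9 to x is l_x / l_9.
  x=9: (0.435/0.435) × 152 = 152.0000
  x=10: (0.350/0.435) × 56 = 45.0575
Sum = 152.0000 + 45.0575 = 197.0575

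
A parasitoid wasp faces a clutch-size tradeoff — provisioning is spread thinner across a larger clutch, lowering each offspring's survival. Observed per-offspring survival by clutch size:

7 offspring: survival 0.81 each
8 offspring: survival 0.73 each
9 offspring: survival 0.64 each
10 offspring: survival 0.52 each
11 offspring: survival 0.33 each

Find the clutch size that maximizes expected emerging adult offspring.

Expected emerging adult offspring = c × s(c):
  c=7: 7 × 0.81 = 5.670
  c=8: 8 × 0.73 = 5.840
  c=9: 9 × 0.64 = 5.760
  c=10: 10 × 0.52 = 5.200
  c=11: 11 × 0.33 = 3.630
Maximum at c = 8 (5.840 emerging adult offspring).

8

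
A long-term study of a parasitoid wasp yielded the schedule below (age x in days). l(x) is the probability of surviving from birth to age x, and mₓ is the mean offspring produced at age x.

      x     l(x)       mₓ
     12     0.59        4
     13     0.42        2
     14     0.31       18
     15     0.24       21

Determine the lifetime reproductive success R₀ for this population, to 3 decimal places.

R₀ = Σ l(x) mₓ:
  age 12: 0.59 × 4 = 2.3600
  age 13: 0.42 × 2 = 0.8400
  age 14: 0.31 × 18 = 5.5800
  age 15: 0.24 × 21 = 5.0400
R₀ = 2.3600 + 0.8400 + 5.5800 + 5.0400 = 13.8200

13.820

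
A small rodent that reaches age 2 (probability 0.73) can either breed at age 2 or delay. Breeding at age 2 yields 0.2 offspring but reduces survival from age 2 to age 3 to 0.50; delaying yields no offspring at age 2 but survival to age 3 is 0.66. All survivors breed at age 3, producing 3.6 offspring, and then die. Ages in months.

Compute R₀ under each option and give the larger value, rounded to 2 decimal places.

1.73

breed at age 2: R₀ = 0.73 × (0.2 + 0.50 × 3.6) = 0.73 × 2.0000 = 1.4600
delay to age 3: R₀ = 0.73 × (0.66 × 3.6) = 0.73 × 2.3760 = 1.7345
Higher: delay to age 3 (1.7345).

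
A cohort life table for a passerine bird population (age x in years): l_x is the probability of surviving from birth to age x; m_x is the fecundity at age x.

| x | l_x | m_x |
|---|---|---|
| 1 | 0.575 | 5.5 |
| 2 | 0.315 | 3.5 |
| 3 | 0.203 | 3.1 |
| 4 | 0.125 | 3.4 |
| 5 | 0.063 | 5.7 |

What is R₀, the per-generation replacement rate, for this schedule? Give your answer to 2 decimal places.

5.68

R₀ = Σ l_x m_x:
  age 1: 0.575 × 5.5 = 3.1625
  age 2: 0.315 × 3.5 = 1.1025
  age 3: 0.203 × 3.1 = 0.6293
  age 4: 0.125 × 3.4 = 0.4250
  age 5: 0.063 × 5.7 = 0.3591
R₀ = 3.1625 + 1.1025 + 0.6293 + 0.4250 + 0.3591 = 5.6784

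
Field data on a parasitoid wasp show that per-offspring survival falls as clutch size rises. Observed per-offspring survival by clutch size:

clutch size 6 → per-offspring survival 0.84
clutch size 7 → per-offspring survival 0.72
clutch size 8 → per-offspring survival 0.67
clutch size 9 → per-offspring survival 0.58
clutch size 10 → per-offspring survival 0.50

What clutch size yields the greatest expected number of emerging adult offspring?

Expected emerging adult offspring = c × s(c):
  c=6: 6 × 0.84 = 5.040
  c=7: 7 × 0.72 = 5.040
  c=8: 8 × 0.67 = 5.360
  c=9: 9 × 0.58 = 5.220
  c=10: 10 × 0.50 = 5.000
Maximum at c = 8 (5.360 emerging adult offspring).

8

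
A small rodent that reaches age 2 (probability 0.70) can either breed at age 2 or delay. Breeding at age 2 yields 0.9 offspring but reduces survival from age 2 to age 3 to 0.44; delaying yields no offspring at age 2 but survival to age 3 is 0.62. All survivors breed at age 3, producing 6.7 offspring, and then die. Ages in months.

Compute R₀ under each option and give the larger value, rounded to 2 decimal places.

breed at age 2: R₀ = 0.70 × (0.9 + 0.44 × 6.7) = 0.70 × 3.8480 = 2.6936
delay to age 3: R₀ = 0.70 × (0.62 × 6.7) = 0.70 × 4.1540 = 2.9078
Higher: delay to age 3 (2.9078).

2.91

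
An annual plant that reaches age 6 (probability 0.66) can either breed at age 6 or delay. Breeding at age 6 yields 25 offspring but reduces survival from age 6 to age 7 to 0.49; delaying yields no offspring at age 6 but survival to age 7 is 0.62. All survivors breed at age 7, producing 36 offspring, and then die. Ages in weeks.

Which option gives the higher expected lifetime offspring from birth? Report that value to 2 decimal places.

28.14

breed at age 6: R₀ = 0.66 × (25 + 0.49 × 36) = 0.66 × 42.6400 = 28.1424
delay to age 7: R₀ = 0.66 × (0.62 × 36) = 0.66 × 22.3200 = 14.7312
Higher: breed at age 6 (28.1424).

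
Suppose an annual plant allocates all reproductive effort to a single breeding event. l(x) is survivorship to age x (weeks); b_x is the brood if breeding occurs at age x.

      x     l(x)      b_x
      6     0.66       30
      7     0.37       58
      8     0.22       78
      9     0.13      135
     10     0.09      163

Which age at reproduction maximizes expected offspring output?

Expected offspring if breeding at age x = l(x) × b_x:
  age 6: 0.66 × 30 = 19.800
  age 7: 0.37 × 58 = 21.460
  age 8: 0.22 × 78 = 17.160
  age 9: 0.13 × 135 = 17.550
  age 10: 0.09 × 163 = 14.670
Maximum at age 7 (21.460).

7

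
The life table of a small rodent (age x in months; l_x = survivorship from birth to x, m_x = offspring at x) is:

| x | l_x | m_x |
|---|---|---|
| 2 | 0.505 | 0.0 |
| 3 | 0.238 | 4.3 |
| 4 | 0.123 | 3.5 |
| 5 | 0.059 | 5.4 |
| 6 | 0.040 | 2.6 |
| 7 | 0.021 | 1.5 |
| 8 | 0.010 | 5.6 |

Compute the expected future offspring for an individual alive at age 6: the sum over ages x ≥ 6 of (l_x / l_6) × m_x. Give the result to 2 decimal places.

4.79

l_6 = 0.040. Conditional survival from age 6 to x is l_x / l_6.
  x=6: (0.040/0.040) × 2.6 = 2.6000
  x=7: (0.021/0.040) × 1.5 = 0.7875
  x=8: (0.010/0.040) × 5.6 = 1.4000
Sum = 2.6000 + 0.7875 + 1.4000 = 4.7875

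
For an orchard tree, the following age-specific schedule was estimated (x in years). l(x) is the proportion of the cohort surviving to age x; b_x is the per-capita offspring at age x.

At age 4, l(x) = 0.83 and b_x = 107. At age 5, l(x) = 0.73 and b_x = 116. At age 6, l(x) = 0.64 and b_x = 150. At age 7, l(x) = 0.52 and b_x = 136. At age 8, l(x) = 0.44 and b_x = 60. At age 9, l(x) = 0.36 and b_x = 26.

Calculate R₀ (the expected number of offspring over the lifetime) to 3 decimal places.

375.970

R₀ = Σ l(x) b_x:
  age 4: 0.83 × 107 = 88.8100
  age 5: 0.73 × 116 = 84.6800
  age 6: 0.64 × 150 = 96.0000
  age 7: 0.52 × 136 = 70.7200
  age 8: 0.44 × 60 = 26.4000
  age 9: 0.36 × 26 = 9.3600
R₀ = 88.8100 + 84.6800 + 96.0000 + 70.7200 + 26.4000 + 9.3600 = 375.9700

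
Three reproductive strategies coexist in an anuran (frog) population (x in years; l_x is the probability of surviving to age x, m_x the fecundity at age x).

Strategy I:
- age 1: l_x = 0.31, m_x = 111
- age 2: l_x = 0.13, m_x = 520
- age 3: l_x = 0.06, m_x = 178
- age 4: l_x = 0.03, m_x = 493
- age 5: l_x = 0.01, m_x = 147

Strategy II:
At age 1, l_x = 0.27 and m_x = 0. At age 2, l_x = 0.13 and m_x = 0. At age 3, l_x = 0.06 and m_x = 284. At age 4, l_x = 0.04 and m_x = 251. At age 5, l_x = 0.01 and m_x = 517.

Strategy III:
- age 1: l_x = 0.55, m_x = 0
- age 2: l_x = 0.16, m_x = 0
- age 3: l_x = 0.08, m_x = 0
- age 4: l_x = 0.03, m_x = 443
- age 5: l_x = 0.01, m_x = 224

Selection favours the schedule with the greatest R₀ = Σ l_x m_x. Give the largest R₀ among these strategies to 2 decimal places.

Strategy I: R₀ = 0.31×111 + 0.13×520 + 0.06×178 + 0.03×493 + 0.01×147 = 128.9500
Strategy II: R₀ = 0.27×0 + 0.13×0 + 0.06×284 + 0.04×251 + 0.01×517 = 32.2500
Strategy III: R₀ = 0.55×0 + 0.16×0 + 0.08×0 + 0.03×443 + 0.01×224 = 15.5300
Highest R₀: strategy I with 128.9500.

128.95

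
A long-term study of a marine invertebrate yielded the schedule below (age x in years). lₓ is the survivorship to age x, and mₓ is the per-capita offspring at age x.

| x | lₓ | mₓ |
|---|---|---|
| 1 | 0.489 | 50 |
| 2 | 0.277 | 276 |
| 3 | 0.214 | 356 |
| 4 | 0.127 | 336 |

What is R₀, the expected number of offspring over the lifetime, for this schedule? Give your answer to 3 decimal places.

R₀ = Σ lₓ mₓ:
  age 1: 0.489 × 50 = 24.4500
  age 2: 0.277 × 276 = 76.4520
  age 3: 0.214 × 356 = 76.1840
  age 4: 0.127 × 336 = 42.6720
R₀ = 24.4500 + 76.4520 + 76.1840 + 42.6720 = 219.7580

219.758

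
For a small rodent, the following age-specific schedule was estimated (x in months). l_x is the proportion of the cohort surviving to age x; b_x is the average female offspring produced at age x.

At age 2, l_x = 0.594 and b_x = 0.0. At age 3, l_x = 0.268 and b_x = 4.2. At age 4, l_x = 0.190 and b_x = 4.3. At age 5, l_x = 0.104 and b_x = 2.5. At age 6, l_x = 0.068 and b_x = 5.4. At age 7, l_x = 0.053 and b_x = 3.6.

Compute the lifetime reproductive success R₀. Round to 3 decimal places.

2.761

R₀ = Σ l_x b_x:
  age 2: 0.594 × 0.0 = 0.0000
  age 3: 0.268 × 4.2 = 1.1256
  age 4: 0.190 × 4.3 = 0.8170
  age 5: 0.104 × 2.5 = 0.2600
  age 6: 0.068 × 5.4 = 0.3672
  age 7: 0.053 × 3.6 = 0.1908
R₀ = 0.0000 + 1.1256 + 0.8170 + 0.2600 + 0.3672 + 0.1908 = 2.7606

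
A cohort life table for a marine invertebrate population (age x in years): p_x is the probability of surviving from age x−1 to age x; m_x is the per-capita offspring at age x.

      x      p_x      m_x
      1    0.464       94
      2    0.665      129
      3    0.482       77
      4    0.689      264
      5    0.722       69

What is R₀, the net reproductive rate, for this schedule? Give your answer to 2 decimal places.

127.03

Survivorship from birth: l_x = p_1·p_2·…·p_x.
  l_1 = 0.46400
  l_2 = 0.30856
  l_3 = 0.14873
  l_4 = 0.10247
  l_5 = 0.07398
R₀ = Σ l_x m_x:
  age 1: 0.46400 × 94 = 43.6160
  age 2: 0.30856 × 129 = 39.8042
  age 3: 0.14873 × 77 = 11.4522
  age 4: 0.10247 × 264 = 27.0521
  age 5: 0.07398 × 69 = 5.1046
R₀ = 43.6160 + 39.8042 + 11.4522 + 27.0521 + 5.1046 = 127.0292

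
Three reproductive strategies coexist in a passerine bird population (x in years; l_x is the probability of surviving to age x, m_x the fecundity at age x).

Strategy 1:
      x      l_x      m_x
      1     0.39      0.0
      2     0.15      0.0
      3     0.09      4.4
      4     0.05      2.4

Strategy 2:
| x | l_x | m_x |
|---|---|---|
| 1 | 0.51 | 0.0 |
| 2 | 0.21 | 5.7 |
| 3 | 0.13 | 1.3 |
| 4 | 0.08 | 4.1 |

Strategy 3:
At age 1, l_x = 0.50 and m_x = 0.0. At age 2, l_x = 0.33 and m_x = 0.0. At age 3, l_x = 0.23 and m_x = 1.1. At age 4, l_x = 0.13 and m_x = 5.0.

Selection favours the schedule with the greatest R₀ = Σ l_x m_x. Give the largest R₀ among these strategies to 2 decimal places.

1.69

Strategy 1: R₀ = 0.39×0.0 + 0.15×0.0 + 0.09×4.4 + 0.05×2.4 = 0.5160
Strategy 2: R₀ = 0.51×0.0 + 0.21×5.7 + 0.13×1.3 + 0.08×4.1 = 1.6940
Strategy 3: R₀ = 0.50×0.0 + 0.33×0.0 + 0.23×1.1 + 0.13×5.0 = 0.9030
Highest R₀: strategy 2 with 1.6940.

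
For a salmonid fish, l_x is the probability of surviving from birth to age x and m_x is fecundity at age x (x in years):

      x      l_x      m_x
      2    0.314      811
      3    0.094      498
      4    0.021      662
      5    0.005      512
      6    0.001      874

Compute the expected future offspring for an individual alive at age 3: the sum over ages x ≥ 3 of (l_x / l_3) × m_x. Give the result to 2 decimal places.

l_3 = 0.094. Conditional survival from age 3 to x is l_x / l_3.
  x=3: (0.094/0.094) × 498 = 498.0000
  x=4: (0.021/0.094) × 662 = 147.8936
  x=5: (0.005/0.094) × 512 = 27.2340
  x=6: (0.001/0.094) × 874 = 9.2979
Sum = 498.0000 + 147.8936 + 27.2340 + 9.2979 = 682.4255

682.43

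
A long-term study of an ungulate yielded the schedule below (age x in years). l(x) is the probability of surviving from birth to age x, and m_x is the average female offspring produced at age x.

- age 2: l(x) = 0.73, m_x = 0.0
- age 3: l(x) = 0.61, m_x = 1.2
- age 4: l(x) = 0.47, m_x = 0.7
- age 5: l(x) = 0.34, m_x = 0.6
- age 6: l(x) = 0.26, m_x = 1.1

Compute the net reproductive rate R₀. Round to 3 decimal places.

R₀ = Σ l(x) m_x:
  age 2: 0.73 × 0.0 = 0.0000
  age 3: 0.61 × 1.2 = 0.7320
  age 4: 0.47 × 0.7 = 0.3290
  age 5: 0.34 × 0.6 = 0.2040
  age 6: 0.26 × 1.1 = 0.2860
R₀ = 0.0000 + 0.7320 + 0.3290 + 0.2040 + 0.2860 = 1.5510

1.551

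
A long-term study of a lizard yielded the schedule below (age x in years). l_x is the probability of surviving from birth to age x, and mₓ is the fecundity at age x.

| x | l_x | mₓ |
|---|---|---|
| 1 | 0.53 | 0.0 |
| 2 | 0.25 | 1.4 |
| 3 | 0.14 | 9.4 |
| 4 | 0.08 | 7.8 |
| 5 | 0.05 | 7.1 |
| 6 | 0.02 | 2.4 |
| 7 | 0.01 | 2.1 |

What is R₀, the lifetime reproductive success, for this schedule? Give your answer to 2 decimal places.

R₀ = Σ l_x mₓ:
  age 1: 0.53 × 0.0 = 0.0000
  age 2: 0.25 × 1.4 = 0.3500
  age 3: 0.14 × 9.4 = 1.3160
  age 4: 0.08 × 7.8 = 0.6240
  age 5: 0.05 × 7.1 = 0.3550
  age 6: 0.02 × 2.4 = 0.0480
  age 7: 0.01 × 2.1 = 0.0210
R₀ = 0.0000 + 0.3500 + 1.3160 + 0.6240 + 0.3550 + 0.0480 + 0.0210 = 2.7140

2.71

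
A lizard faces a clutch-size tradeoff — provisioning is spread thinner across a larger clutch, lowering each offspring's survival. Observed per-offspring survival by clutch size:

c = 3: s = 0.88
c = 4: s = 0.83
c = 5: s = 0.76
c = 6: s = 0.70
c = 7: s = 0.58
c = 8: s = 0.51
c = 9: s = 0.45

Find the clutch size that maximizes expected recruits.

Expected recruits = c × s(c):
  c=3: 3 × 0.88 = 2.640
  c=4: 4 × 0.83 = 3.320
  c=5: 5 × 0.76 = 3.800
  c=6: 6 × 0.70 = 4.200
  c=7: 7 × 0.58 = 4.060
  c=8: 8 × 0.51 = 4.080
  c=9: 9 × 0.45 = 4.050
Maximum at c = 6 (4.200 recruits).

6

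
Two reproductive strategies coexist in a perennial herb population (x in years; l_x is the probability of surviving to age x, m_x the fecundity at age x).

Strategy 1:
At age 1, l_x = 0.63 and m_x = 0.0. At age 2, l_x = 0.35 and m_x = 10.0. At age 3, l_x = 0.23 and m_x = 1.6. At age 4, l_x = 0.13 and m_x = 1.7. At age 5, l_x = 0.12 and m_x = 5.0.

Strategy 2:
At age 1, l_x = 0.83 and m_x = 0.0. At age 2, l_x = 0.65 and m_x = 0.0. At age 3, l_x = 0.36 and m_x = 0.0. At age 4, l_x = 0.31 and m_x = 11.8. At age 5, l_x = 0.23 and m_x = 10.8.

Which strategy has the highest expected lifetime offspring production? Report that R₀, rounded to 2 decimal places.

6.14

Strategy 1: R₀ = 0.63×0.0 + 0.35×10.0 + 0.23×1.6 + 0.13×1.7 + 0.12×5.0 = 4.6890
Strategy 2: R₀ = 0.83×0.0 + 0.65×0.0 + 0.36×0.0 + 0.31×11.8 + 0.23×10.8 = 6.1420
Highest R₀: strategy 2 with 6.1420.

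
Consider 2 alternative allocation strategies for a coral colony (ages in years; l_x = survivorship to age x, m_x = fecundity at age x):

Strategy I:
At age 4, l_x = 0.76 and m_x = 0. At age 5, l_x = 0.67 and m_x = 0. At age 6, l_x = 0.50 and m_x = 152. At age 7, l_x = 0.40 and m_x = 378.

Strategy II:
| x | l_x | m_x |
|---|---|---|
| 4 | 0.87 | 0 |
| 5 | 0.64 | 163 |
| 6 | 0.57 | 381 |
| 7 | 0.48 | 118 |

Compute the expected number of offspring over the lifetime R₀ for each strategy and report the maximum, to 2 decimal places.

378.13

Strategy I: R₀ = 0.76×0 + 0.67×0 + 0.50×152 + 0.40×378 = 227.2000
Strategy II: R₀ = 0.87×0 + 0.64×163 + 0.57×381 + 0.48×118 = 378.1300
Highest R₀: strategy II with 378.1300.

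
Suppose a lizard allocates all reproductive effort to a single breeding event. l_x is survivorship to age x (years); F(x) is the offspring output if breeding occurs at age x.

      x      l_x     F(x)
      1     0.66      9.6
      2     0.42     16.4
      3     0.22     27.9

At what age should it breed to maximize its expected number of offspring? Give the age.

2

Expected offspring if breeding at age x = l_x × F(x):
  age 1: 0.66 × 9.6 = 6.336
  age 2: 0.42 × 16.4 = 6.888
  age 3: 0.22 × 27.9 = 6.138
Maximum at age 2 (6.888).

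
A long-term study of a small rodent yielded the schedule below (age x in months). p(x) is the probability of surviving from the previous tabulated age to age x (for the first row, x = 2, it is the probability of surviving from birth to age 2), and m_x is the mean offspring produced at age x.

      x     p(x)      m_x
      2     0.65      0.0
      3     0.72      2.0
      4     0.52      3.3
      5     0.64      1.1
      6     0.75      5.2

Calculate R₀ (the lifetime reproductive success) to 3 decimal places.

2.518

Survivorship from birth: l_x = p_2·p_3·…·p_x.
  l_2 = 0.65000
  l_3 = 0.46800
  l_4 = 0.24336
  l_5 = 0.15575
  l_6 = 0.11681
R₀ = Σ l_x m_x:
  age 2: 0.65000 × 0.0 = 0.0000
  age 3: 0.46800 × 2.0 = 0.9360
  age 4: 0.24336 × 3.3 = 0.8031
  age 5: 0.15575 × 1.1 = 0.1713
  age 6: 0.11681 × 5.2 = 0.6074
R₀ = 0.0000 + 0.9360 + 0.8031 + 0.1713 + 0.6074 = 2.5178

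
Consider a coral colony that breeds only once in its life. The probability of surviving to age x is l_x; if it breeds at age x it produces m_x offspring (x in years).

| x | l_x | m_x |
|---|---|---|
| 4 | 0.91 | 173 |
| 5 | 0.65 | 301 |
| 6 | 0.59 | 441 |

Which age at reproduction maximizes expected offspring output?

6

Expected offspring if breeding at age x = l_x × m_x:
  age 4: 0.91 × 173 = 157.430
  age 5: 0.65 × 301 = 195.650
  age 6: 0.59 × 441 = 260.190
Maximum at age 6 (260.190).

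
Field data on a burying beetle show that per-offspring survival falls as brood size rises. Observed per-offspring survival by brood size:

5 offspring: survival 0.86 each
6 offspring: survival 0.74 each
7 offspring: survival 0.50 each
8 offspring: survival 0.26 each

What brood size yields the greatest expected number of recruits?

6

Expected recruits = c × s(c):
  c=5: 5 × 0.86 = 4.300
  c=6: 6 × 0.74 = 4.440
  c=7: 7 × 0.50 = 3.500
  c=8: 8 × 0.26 = 2.080
Maximum at c = 6 (4.440 recruits).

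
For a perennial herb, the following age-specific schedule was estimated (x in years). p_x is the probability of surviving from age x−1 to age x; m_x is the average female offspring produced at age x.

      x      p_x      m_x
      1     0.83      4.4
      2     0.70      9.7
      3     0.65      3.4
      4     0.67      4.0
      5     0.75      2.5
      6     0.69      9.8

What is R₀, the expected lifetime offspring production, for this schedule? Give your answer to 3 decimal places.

Survivorship from birth: l_x = p_1·p_2·…·p_x.
  l_1 = 0.83000
  l_2 = 0.58100
  l_3 = 0.37765
  l_4 = 0.25303
  l_5 = 0.18977
  l_6 = 0.13094
R₀ = Σ l_x m_x:
  age 1: 0.83000 × 4.4 = 3.6520
  age 2: 0.58100 × 9.7 = 5.6357
  age 3: 0.37765 × 3.4 = 1.2840
  age 4: 0.25303 × 4.0 = 1.0121
  age 5: 0.18977 × 2.5 = 0.4744
  age 6: 0.13094 × 9.8 = 1.2832
R₀ = 3.6520 + 5.6357 + 1.2840 + 1.0121 + 0.4744 + 1.2832 = 13.3415

13.341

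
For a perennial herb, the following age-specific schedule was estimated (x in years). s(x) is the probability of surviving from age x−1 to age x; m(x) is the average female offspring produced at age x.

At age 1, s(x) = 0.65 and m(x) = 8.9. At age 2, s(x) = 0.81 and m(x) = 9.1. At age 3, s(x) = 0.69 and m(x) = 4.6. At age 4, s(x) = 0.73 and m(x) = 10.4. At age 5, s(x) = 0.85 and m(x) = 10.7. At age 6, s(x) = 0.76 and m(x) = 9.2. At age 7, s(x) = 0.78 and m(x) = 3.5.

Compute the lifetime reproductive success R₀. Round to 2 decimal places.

Survivorship from birth: l_x = s_1·s_2·…·s_x.
  l_1 = 0.65000
  l_2 = 0.52650
  l_3 = 0.36329
  l_4 = 0.26520
  l_5 = 0.22542
  l_6 = 0.17132
  l_7 = 0.13363
R₀ = Σ l_x m(x):
  age 1: 0.65000 × 8.9 = 5.7850
  age 2: 0.52650 × 9.1 = 4.7911
  age 3: 0.36329 × 4.6 = 1.6711
  age 4: 0.26520 × 10.4 = 2.7581
  age 5: 0.22542 × 10.7 = 2.4120
  age 6: 0.17132 × 9.2 = 1.5761
  age 7: 0.13363 × 3.5 = 0.4677
R₀ = 5.7850 + 4.7911 + 1.6711 + 2.7581 + 2.4120 + 1.5761 + 0.4677 = 19.4612

19.46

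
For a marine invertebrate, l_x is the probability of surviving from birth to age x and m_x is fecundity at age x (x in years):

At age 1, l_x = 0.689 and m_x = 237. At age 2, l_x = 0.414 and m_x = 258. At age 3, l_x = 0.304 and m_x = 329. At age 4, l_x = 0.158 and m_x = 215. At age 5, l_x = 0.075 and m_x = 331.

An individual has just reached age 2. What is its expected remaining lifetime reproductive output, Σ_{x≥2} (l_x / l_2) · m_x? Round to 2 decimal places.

641.60

l_2 = 0.414. Conditional survival from age 2 to x is l_x / l_2.
  x=2: (0.414/0.414) × 258 = 258.0000
  x=3: (0.304/0.414) × 329 = 241.5845
  x=4: (0.158/0.414) × 215 = 82.0531
  x=5: (0.075/0.414) × 331 = 59.9638
Sum = 258.0000 + 241.5845 + 82.0531 + 59.9638 = 641.6014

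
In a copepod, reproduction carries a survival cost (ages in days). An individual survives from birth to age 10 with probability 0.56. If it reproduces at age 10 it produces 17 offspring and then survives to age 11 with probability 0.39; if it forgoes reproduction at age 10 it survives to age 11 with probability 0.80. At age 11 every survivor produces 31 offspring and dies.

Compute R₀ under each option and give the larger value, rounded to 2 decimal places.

breed at age 10: R₀ = 0.56 × (17 + 0.39 × 31) = 0.56 × 29.0900 = 16.2904
delay to age 11: R₀ = 0.56 × (0.80 × 31) = 0.56 × 24.8000 = 13.8880
Higher: breed at age 10 (16.2904).

16.29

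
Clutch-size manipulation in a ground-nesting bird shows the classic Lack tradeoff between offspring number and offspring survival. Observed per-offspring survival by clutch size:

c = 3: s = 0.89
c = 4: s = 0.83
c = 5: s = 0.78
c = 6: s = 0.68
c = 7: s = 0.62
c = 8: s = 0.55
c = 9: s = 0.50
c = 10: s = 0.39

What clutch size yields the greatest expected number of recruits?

9

Expected recruits = c × s(c):
  c=3: 3 × 0.89 = 2.670
  c=4: 4 × 0.83 = 3.320
  c=5: 5 × 0.78 = 3.900
  c=6: 6 × 0.68 = 4.080
  c=7: 7 × 0.62 = 4.340
  c=8: 8 × 0.55 = 4.400
  c=9: 9 × 0.50 = 4.500
  c=10: 10 × 0.39 = 3.900
Maximum at c = 9 (4.500 recruits).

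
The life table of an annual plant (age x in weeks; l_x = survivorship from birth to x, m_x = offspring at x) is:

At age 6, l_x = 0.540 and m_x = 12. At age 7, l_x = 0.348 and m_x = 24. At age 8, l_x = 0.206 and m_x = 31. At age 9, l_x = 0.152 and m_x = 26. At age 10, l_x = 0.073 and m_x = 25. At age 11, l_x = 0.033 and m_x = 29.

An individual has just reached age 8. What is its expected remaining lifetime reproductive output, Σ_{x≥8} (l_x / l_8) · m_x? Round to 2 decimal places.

63.69

l_8 = 0.206. Conditional survival from age 8 to x is l_x / l_8.
  x=8: (0.206/0.206) × 31 = 31.0000
  x=9: (0.152/0.206) × 26 = 19.1845
  x=10: (0.073/0.206) × 25 = 8.8592
  x=11: (0.033/0.206) × 29 = 4.6456
Sum = 31.0000 + 19.1845 + 8.8592 + 4.6456 = 63.6893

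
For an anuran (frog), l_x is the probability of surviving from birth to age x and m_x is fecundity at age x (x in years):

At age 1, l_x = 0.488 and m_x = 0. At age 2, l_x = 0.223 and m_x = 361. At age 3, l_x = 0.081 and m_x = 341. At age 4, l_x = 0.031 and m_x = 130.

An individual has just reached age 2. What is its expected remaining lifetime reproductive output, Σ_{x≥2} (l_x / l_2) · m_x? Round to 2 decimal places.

l_2 = 0.223. Conditional survival from age 2 to x is l_x / l_2.
  x=2: (0.223/0.223) × 361 = 361.0000
  x=3: (0.081/0.223) × 341 = 123.8610
  x=4: (0.031/0.223) × 130 = 18.0717
Sum = 361.0000 + 123.8610 + 18.0717 = 502.9327

502.93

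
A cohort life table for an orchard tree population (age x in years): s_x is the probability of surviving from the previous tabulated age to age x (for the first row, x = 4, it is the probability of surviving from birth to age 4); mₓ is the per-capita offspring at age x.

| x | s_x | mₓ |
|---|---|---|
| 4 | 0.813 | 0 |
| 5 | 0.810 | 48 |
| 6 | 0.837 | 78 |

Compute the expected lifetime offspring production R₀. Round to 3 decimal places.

74.602

Survivorship from birth: l_x = s_4·s_5·…·s_x.
  l_4 = 0.81300
  l_5 = 0.65853
  l_6 = 0.55119
R₀ = Σ l_x mₓ:
  age 4: 0.81300 × 0 = 0.0000
  age 5: 0.65853 × 48 = 31.6094
  age 6: 0.55119 × 78 = 42.9928
R₀ = 0.0000 + 31.6094 + 42.9928 = 74.6023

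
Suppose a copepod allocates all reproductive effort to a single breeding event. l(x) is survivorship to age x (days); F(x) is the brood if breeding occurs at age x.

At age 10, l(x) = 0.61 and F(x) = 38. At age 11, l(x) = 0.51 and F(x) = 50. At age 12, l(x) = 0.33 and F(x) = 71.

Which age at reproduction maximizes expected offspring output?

11

Expected offspring if breeding at age x = l(x) × F(x):
  age 10: 0.61 × 38 = 23.180
  age 11: 0.51 × 50 = 25.500
  age 12: 0.33 × 71 = 23.430
Maximum at age 11 (25.500).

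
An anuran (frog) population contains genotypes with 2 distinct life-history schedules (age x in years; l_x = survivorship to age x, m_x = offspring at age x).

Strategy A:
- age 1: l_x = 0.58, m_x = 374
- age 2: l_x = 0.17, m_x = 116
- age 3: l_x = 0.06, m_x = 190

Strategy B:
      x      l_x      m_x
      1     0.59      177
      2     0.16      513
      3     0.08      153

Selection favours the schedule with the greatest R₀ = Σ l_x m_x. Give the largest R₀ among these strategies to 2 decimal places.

248.04

Strategy A: R₀ = 0.58×374 + 0.17×116 + 0.06×190 = 248.0400
Strategy B: R₀ = 0.59×177 + 0.16×513 + 0.08×153 = 198.7500
Highest R₀: strategy A with 248.0400.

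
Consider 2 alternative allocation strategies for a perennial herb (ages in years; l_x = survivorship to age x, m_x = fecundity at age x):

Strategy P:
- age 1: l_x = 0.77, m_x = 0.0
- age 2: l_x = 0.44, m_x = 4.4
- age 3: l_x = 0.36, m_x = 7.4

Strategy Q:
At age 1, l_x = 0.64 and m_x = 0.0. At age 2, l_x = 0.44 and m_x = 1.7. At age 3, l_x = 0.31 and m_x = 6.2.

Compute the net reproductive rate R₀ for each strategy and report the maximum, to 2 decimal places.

4.60

Strategy P: R₀ = 0.77×0.0 + 0.44×4.4 + 0.36×7.4 = 4.6000
Strategy Q: R₀ = 0.64×0.0 + 0.44×1.7 + 0.31×6.2 = 2.6700
Highest R₀: strategy P with 4.6000.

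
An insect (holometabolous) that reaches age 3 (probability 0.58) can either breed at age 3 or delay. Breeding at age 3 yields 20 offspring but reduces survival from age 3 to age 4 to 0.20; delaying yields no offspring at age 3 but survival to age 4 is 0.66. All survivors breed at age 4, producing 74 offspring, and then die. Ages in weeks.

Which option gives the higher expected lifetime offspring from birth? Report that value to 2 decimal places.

28.33

breed at age 3: R₀ = 0.58 × (20 + 0.20 × 74) = 0.58 × 34.8000 = 20.1840
delay to age 4: R₀ = 0.58 × (0.66 × 74) = 0.58 × 48.8400 = 28.3272
Higher: delay to age 4 (28.3272).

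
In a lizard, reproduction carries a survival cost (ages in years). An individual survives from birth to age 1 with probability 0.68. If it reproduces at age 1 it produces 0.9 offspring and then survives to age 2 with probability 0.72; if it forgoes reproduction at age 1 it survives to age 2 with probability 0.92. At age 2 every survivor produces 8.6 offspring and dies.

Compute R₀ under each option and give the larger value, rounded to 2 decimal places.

5.38

breed at age 1: R₀ = 0.68 × (0.9 + 0.72 × 8.6) = 0.68 × 7.0920 = 4.8226
delay to age 2: R₀ = 0.68 × (0.92 × 8.6) = 0.68 × 7.9120 = 5.3802
Higher: delay to age 2 (5.3802).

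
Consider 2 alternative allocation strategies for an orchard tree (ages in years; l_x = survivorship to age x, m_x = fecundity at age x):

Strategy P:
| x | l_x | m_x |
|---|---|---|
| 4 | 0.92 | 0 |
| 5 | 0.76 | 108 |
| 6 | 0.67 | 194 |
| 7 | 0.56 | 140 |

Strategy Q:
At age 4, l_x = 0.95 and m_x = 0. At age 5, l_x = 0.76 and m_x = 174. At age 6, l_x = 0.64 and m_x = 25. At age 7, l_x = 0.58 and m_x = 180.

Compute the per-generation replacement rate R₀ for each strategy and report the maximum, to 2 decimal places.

Strategy P: R₀ = 0.92×0 + 0.76×108 + 0.67×194 + 0.56×140 = 290.4600
Strategy Q: R₀ = 0.95×0 + 0.76×174 + 0.64×25 + 0.58×180 = 252.6400
Highest R₀: strategy P with 290.4600.

290.46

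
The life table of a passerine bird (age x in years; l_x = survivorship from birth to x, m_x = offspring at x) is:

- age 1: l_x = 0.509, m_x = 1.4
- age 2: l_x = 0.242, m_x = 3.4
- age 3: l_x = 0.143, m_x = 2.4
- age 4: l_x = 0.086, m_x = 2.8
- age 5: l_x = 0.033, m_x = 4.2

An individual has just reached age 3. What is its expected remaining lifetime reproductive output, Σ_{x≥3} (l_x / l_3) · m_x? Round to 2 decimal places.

l_3 = 0.143. Conditional survival from age 3 to x is l_x / l_3.
  x=3: (0.143/0.143) × 2.4 = 2.4000
  x=4: (0.086/0.143) × 2.8 = 1.6839
  x=5: (0.033/0.143) × 4.2 = 0.9692
Sum = 2.4000 + 1.6839 + 0.9692 = 5.0531

5.05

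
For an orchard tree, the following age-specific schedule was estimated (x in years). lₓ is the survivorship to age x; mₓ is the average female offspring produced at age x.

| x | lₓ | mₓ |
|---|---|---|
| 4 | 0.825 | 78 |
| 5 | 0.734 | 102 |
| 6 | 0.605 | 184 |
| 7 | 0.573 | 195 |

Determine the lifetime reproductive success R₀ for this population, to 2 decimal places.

R₀ = Σ lₓ mₓ:
  age 4: 0.825 × 78 = 64.3500
  age 5: 0.734 × 102 = 74.8680
  age 6: 0.605 × 184 = 111.3200
  age 7: 0.573 × 195 = 111.7350
R₀ = 64.3500 + 74.8680 + 111.3200 + 111.7350 = 362.2730

362.27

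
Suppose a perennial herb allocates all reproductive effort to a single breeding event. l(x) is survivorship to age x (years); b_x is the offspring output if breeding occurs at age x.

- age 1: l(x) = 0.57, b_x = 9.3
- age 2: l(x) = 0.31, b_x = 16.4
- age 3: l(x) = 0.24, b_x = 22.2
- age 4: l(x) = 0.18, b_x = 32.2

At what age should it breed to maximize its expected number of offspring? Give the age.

Expected offspring if breeding at age x = l(x) × b_x:
  age 1: 0.57 × 9.3 = 5.301
  age 2: 0.31 × 16.4 = 5.084
  age 3: 0.24 × 22.2 = 5.328
  age 4: 0.18 × 32.2 = 5.796
Maximum at age 4 (5.796).

4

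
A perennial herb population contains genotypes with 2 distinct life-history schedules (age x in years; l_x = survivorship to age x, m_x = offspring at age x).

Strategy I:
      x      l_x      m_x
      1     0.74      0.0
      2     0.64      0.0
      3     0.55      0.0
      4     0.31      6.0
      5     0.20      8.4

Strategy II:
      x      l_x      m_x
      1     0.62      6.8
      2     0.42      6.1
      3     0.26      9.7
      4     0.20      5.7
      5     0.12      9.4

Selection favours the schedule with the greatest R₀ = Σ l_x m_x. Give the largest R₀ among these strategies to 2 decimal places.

11.57

Strategy I: R₀ = 0.74×0.0 + 0.64×0.0 + 0.55×0.0 + 0.31×6.0 + 0.20×8.4 = 3.5400
Strategy II: R₀ = 0.62×6.8 + 0.42×6.1 + 0.26×9.7 + 0.20×5.7 + 0.12×9.4 = 11.5680
Highest R₀: strategy II with 11.5680.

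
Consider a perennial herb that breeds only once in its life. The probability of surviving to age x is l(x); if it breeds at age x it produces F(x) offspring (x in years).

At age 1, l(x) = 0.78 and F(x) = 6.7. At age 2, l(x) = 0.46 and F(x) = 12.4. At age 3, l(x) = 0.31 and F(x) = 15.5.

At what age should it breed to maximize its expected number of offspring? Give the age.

Expected offspring if breeding at age x = l(x) × F(x):
  age 1: 0.78 × 6.7 = 5.226
  age 2: 0.46 × 12.4 = 5.704
  age 3: 0.31 × 15.5 = 4.805
Maximum at age 2 (5.704).

2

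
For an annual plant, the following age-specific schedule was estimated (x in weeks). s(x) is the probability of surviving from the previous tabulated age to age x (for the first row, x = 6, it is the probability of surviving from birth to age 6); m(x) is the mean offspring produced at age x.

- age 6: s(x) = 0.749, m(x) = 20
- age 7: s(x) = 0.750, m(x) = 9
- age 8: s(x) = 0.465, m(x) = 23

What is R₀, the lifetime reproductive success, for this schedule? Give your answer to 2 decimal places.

Survivorship from birth: l_x = s_6·s_7·…·s_x.
  l_6 = 0.74900
  l_7 = 0.56175
  l_8 = 0.26121
R₀ = Σ l_x m(x):
  age 6: 0.74900 × 20 = 14.9800
  age 7: 0.56175 × 9 = 5.0557
  age 8: 0.26121 × 23 = 6.0078
R₀ = 14.9800 + 5.0557 + 6.0078 = 26.0436

26.04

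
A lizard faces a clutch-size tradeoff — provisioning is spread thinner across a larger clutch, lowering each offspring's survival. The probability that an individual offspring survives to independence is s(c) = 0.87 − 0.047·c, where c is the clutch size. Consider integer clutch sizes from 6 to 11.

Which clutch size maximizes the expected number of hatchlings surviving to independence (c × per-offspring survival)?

Expected hatchlings surviving to independence = c × s(c):
  c=6: 6 × 0.588 = 3.528
  c=7: 7 × 0.541 = 3.787
  c=8: 8 × 0.494 = 3.952
  c=9: 9 × 0.447 = 4.023
  c=10: 10 × 0.400 = 4.000
  c=11: 11 × 0.353 = 3.883
Maximum at c = 9 (4.023 hatchlings surviving to independence).

9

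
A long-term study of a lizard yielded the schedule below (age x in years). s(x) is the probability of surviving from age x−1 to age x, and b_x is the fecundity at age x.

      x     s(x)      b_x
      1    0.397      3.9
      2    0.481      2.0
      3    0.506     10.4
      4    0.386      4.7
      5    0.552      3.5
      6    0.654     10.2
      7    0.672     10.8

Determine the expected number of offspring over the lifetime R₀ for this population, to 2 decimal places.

Survivorship from birth: l_x = s_1·s_2·…·s_x.
  l_1 = 0.39700
  l_2 = 0.19096
  l_3 = 0.09662
  l_4 = 0.03730
  l_5 = 0.02059
  l_6 = 0.01346
  l_7 = 0.00905
R₀ = Σ l_x b_x:
  age 1: 0.39700 × 3.9 = 1.5483
  age 2: 0.19096 × 2.0 = 0.3819
  age 3: 0.09662 × 10.4 = 1.0048
  age 4: 0.03730 × 4.7 = 0.1753
  age 5: 0.02059 × 3.5 = 0.0721
  age 6: 0.01346 × 10.2 = 0.1373
  age 7: 0.00905 × 10.8 = 0.0977
R₀ = 1.5483 + 0.3819 + 1.0048 + 0.1753 + 0.0721 + 0.1373 + 0.0977 = 3.4175

3.42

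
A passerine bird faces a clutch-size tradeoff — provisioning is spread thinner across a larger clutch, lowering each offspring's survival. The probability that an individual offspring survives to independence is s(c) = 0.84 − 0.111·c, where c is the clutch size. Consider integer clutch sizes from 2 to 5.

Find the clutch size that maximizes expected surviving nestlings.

4

Expected surviving nestlings = c × s(c):
  c=2: 2 × 0.618 = 1.236
  c=3: 3 × 0.507 = 1.521
  c=4: 4 × 0.396 = 1.584
  c=5: 5 × 0.285 = 1.425
Maximum at c = 4 (1.584 surviving nestlings).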